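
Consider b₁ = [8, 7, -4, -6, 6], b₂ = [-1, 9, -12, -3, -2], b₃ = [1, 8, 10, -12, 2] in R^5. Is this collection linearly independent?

Place the vectors as rows of a 3×5 matrix and reduce to echelon form.
The reduction yields 3 nonzero rows, so the rank is 3.
Since rank = 3 (the number of vectors), the set is linearly independent.

linearly independent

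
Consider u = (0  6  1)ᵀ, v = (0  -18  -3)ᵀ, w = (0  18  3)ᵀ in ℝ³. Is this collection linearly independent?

Row-reduce the matrix whose columns are u, v, w.
The reduction yields 1 nonzero row, so the rank is 1.
Since rank 1 < 3, the set is linearly dependent.
Indeed 3u + v = 0.

linearly dependent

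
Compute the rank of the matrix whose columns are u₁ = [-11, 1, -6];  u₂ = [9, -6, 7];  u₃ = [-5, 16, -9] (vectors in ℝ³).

Apply Gaussian elimination to the matrix whose rows are u₁, u₂, u₃.
There are 2 pivot columns, so rank = 2.

2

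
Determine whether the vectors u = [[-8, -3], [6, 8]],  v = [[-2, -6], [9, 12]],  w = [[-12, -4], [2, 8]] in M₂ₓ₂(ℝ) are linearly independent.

Write each element as a coordinate vector in ℝ⁴ using {E₁₁, E₁₂, E₂₁, E₂₂}.
Row-reduce the matrix whose columns are u, v, w.
The reduction yields 3 nonzero rows, so the rank is 3.
Since rank = 3 (the number of vectors), the set is linearly independent.

linearly independent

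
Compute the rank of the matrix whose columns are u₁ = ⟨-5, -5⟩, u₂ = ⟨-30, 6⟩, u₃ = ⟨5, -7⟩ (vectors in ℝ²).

Form the matrix with u₁, u₂, u₃ as columns and reduce.
The echelon form has 2 nonzero rows, so the rank is 2.
(With 3 elements in a 2-dimensional space the rank is at most 2.)

rank 2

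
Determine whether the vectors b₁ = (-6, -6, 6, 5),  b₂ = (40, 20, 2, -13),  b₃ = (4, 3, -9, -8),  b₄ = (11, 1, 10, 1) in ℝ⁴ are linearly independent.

linearly dependent

Place the vectors as rows of a 4×4 matrix and reduce to echelon form.
The reduction yields 3 nonzero rows, so the rank is 3.
Since rank 3 < 4, the set is linearly dependent.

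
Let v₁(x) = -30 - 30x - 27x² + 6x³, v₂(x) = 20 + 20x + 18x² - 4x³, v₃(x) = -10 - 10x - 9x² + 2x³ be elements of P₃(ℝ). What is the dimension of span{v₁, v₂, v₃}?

dim = 1

Represent each element by its coordinate vector in ℝ⁴.
Apply Gaussian elimination to the matrix whose rows are v₁, v₂, v₃.
The echelon form has 1 nonzero row, so the rank is 1.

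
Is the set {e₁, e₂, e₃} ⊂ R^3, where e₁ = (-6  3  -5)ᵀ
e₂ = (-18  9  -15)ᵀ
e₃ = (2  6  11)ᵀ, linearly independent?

One vector is a scalar multiple of another, so the set is dependent.

linearly dependent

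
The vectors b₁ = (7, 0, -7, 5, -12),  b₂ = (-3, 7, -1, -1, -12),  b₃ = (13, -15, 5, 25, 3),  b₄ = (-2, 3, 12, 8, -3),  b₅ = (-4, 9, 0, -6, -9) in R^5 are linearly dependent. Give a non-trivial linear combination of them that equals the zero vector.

Set up α₁b₁ + … + α₅b₅ = 0 and solve the homogeneous system.
One solution (up to scaling) is (1, 0, -1, 1, -2).

b₁ - b₃ + b₄ - 2b₅ = 0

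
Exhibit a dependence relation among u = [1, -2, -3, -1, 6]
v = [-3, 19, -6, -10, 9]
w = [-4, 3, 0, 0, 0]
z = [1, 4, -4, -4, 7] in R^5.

2u + v - w - 3z = 0

Row-reduce the matrix with u, v, w, z as columns; the null space gives the coefficients.
The free variable yields coefficients (2, 1, -1, -3) (any nonzero multiple also works).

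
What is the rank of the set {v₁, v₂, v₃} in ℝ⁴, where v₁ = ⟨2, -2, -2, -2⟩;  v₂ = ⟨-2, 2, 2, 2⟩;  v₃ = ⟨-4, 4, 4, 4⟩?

Apply Gaussian elimination to the matrix whose rows are v₁, v₂, v₃.
There is 1 pivot column, so rank = 1.

1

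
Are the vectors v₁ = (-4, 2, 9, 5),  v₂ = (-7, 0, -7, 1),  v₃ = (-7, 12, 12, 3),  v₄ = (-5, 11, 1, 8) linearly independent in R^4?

linearly independent

Place the vectors as rows of a 4×4 matrix and reduce to echelon form.
The reduction yields 4 nonzero rows, so the rank is 4.
Since rank = 4 (the number of vectors), the set is linearly independent.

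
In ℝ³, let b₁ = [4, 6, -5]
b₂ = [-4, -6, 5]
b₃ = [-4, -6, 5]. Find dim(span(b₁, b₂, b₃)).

dim = 1

Apply Gaussian elimination to the matrix whose rows are b₁, b₂, b₃.
The echelon form has 1 nonzero row, so the rank is 1.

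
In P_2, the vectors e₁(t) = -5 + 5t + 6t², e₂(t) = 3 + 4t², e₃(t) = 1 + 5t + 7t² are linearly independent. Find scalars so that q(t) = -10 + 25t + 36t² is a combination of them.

q = 3e₁ + e₂ + 2e₃

Take coordinate vectors relative to {1, t, t²}.
Solve the system with e₁, e₂, e₃ as columns and q as the right-hand side.
Row-reducing the augmented matrix gives the unique coefficients (a₁, a₂, a₃) = (3, 1, 2).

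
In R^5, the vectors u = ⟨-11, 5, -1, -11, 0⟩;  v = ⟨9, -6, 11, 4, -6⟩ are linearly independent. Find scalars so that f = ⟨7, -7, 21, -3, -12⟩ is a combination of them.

Set up the augmented matrix [u | v | f] and row-reduce.
The system has the unique solution (α₁, α₂) = (1, 2).

f = u + 2v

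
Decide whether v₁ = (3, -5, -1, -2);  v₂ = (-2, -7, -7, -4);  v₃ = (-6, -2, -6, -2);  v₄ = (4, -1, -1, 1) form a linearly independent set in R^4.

Place the vectors as rows of a 4×4 matrix and reduce to echelon form.
The reduction yields 4 nonzero rows, so the rank is 4.
Since rank = 4 (the number of vectors), the set is linearly independent.

linearly independent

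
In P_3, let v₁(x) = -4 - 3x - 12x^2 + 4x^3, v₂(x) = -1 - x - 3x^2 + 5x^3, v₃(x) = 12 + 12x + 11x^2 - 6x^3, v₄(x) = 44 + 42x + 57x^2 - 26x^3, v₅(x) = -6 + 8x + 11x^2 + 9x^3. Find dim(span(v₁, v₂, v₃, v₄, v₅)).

Represent each element by its coordinate vector in ℝ⁴.
Form the matrix with v₁, v₂, v₃, v₄, v₅ as columns and reduce.
Reduction leaves 4 leading entries, giving rank 4.
(With 5 elements in a 4-dimensional space the rank is at most 4.)

dim = 4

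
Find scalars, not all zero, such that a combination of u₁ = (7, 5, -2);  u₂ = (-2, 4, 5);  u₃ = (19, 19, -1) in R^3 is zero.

3u₁ + u₂ - u₃ = 0

Row-reduce the matrix with u₁, u₂, u₃ as columns; the null space gives the coefficients.
A generator of the null space is (3, 1, -1).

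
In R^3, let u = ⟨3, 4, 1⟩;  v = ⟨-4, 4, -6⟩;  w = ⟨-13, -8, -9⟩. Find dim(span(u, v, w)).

Put the 3×3 matrix [u|v|w] into echelon form.
The echelon form has 2 nonzero rows, so the rank is 2.

dim = 2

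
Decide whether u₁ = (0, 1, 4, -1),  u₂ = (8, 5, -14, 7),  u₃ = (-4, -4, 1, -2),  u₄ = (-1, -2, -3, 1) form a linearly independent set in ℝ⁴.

Row-reduce the matrix whose columns are u₁, u₂, u₃, u₄.
The reduction yields 3 nonzero rows, so the rank is 3.
Since rank 3 < 4, the set is linearly dependent.

linearly dependent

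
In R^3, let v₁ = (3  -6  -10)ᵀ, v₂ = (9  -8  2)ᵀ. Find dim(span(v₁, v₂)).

dim = 2

Apply Gaussian elimination to the matrix whose rows are v₁, v₂.
Exactly 2 pivots survive; hence the rank is 2.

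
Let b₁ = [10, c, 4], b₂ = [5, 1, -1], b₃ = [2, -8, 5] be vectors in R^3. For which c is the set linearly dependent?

Place the vectors as rows of a 3×3 matrix; dependence ⇔ determinant zero.
The determinant works out to -27*c - 198.
This vanishes exactly when c = -22/3.

c = -22/3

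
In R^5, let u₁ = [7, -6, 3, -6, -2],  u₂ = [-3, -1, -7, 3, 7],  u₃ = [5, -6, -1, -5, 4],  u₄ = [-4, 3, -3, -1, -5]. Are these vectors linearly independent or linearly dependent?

Row-reduce the matrix whose columns are u₁, u₂, u₃, u₄.
The reduction yields 4 nonzero rows, so the rank is 4.
Since rank = 4 (the number of vectors), the set is linearly independent.

linearly independent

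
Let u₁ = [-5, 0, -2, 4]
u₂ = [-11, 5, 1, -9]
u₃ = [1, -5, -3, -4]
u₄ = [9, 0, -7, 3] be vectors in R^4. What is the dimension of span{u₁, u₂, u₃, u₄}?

dim = 4

Form the matrix with u₁, u₂, u₃, u₄ as columns and reduce.
The echelon form has 4 nonzero rows, so the rank is 4.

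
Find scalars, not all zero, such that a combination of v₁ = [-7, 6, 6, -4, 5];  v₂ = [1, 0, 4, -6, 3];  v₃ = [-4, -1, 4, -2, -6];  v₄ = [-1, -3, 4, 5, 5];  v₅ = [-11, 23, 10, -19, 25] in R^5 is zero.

Row-reduce the matrix with v₁, v₂, v₃, v₄, v₅ as columns; the null space gives the coefficients.
A generator of the null space is (3, 1, -2, -1, -1).

3v₁ + v₂ - 2v₃ - v₄ - v₅ = 0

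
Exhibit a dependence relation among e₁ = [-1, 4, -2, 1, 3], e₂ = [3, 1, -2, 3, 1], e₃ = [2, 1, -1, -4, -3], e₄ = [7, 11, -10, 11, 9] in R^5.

Write the vectors as columns of a matrix and find a nonzero vector in its null space.
The free variable yields coefficients (2, 3, 0, -1) (any nonzero multiple also works).

2e₁ + 3e₂ - e₄ = 0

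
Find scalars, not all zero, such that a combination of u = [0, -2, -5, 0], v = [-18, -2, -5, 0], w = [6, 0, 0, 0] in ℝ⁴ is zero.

Solve the homogeneous system with u, v, w as columns by row-reducing the coefficient matrix.
A generator of the null space is (1, -1, -3).

u - v - 3w = 0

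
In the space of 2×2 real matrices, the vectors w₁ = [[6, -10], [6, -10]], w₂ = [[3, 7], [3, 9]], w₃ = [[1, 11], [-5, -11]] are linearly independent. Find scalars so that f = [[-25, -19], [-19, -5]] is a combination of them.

f = -2w₁ - 4w₂ - w₃

Identify each element with its coordinate vector in ℝ⁴ via {E₁₁, E₁₂, E₂₁, E₂₂}.
Solve the system with w₁, w₂, w₃ as columns and f as the right-hand side.
Row-reducing the augmented matrix gives the unique coefficients (a₁, a₂, a₃) = (-2, -4, -1).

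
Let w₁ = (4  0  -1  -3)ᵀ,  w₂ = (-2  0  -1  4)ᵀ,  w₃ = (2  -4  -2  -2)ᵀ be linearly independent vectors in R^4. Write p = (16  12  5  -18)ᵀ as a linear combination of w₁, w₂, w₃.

p = 4w₁ - 3w₂ - 3w₃

Write p = a₁w₁ + … + a₃w₃ and equate components.
Row-reducing the augmented matrix gives the unique coefficients (a₁, a₂, a₃) = (4, -3, -3).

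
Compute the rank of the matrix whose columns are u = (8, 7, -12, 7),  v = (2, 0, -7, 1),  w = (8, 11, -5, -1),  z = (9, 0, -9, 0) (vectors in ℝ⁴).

Put the 4×4 matrix [u|v|w|z] into echelon form.
Exactly 4 pivots survive; hence the rank is 4.

rank 4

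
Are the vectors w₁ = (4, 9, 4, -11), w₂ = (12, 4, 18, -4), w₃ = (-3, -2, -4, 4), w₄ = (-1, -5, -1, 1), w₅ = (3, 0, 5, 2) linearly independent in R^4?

linearly dependent

There are 5 vectors in a 4-dimensional space, so they cannot be linearly independent.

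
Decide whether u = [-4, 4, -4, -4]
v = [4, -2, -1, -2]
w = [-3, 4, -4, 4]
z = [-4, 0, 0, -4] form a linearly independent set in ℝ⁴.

Place the vectors as rows of a 4×4 matrix and reduce to echelon form.
The reduction yields 4 nonzero rows, so the rank is 4.
Since rank = 4 (the number of vectors), the set is linearly independent.

linearly independent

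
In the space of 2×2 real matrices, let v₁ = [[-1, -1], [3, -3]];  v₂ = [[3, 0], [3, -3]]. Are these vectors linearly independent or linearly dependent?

Take coordinates with respect to the standard basis {E₁₁, E₁₂, E₂₁, E₂₂}.
Place the vectors as rows of a 2×4 matrix and reduce to echelon form.
The reduction yields 2 nonzero rows, so the rank is 2.
Since rank = 2 (the number of vectors), the set is linearly independent.

linearly independent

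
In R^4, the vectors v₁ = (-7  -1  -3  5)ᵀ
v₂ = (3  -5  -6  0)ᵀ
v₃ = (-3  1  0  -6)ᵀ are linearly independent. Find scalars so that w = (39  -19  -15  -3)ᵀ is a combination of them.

w = -3v₁ + 4v₂ - 2v₃

Since v₁, v₂, v₃ are independent, the coefficients expressing w are uniquely determined by a linear system.
The system has the unique solution (a₁, a₂, a₃) = (-3, 4, -2).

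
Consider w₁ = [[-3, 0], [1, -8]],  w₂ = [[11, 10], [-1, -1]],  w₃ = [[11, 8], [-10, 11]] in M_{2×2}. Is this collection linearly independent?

linearly independent

Take coordinates with respect to the standard basis {E₁₁, E₁₂, E₂₁, E₂₂}.
Place the vectors as rows of a 3×4 matrix and reduce to echelon form.
The reduction yields 3 nonzero rows, so the rank is 3.
Since rank = 3 (the number of vectors), the set is linearly independent.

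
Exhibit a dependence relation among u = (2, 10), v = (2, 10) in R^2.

Write the vectors as columns of a matrix and find a nonzero vector in its null space.
A generator of the null space is (1, -1).

u - v = 0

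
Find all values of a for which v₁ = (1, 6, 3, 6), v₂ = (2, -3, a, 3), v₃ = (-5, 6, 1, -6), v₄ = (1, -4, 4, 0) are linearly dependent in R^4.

a = 15/2

The vectors are dependent exactly when the determinant of the matrix with rows v₁, v₂, v₃, v₄ vanishes.
Expanding, det = 180 - 24*a.
Setting this to zero gives a = 15/2.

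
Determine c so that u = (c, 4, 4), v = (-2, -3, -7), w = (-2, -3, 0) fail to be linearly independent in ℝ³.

The set is linearly dependent precisely when det[u; v; w] = 0.
Cofactor expansion gives det = 56 - 21*c.
This vanishes exactly when c = 8/3.

c = 8/3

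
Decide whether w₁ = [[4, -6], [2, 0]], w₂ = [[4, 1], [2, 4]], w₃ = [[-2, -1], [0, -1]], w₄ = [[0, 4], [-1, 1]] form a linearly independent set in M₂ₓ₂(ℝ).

linearly dependent

Write each element as a coordinate vector in ℝ⁴ using {E₁₁, E₁₂, E₂₁, E₂₂}.
The matrix [w₁|w₂|w₃|w₄] has determinant 0.
A zero determinant means the columns are linearly dependent.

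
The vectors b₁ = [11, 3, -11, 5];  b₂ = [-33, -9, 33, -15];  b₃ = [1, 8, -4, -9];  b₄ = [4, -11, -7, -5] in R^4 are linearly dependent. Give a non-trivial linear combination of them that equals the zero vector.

Solve the homogeneous system with b₁, b₂, b₃, b₄ as columns by row-reducing the coefficient matrix.
The free variable yields coefficients (3, 1, 0, 0) (any nonzero multiple also works).

3b₁ + b₂ = 0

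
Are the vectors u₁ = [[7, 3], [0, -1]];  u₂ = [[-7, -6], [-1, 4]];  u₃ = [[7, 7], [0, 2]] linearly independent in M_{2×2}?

linearly independent

Take coordinates with respect to the standard basis {E₁₁, E₁₂, E₂₁, E₂₂}.
Place the vectors as rows of a 3×4 matrix and reduce to echelon form.
The reduction yields 3 nonzero rows, so the rank is 3.
Since rank = 3 (the number of vectors), the set is linearly independent.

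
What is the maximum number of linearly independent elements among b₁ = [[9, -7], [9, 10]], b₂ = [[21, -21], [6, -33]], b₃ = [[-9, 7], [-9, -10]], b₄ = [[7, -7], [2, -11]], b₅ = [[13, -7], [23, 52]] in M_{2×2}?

Represent each element by its coordinate vector in ℝ⁴.
Row-reduce the 5×4 matrix with these as rows.
Exactly 2 pivots survive; hence the rank is 2.
(With 5 elements in a 4-dimensional space the rank is at most 4.)

2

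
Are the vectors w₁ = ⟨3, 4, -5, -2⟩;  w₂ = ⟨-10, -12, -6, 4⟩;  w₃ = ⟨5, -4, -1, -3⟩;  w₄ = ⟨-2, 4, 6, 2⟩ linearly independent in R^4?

linearly dependent

Form the 4×4 matrix with these as columns; its determinant is 0.
A zero determinant means the columns are linearly dependent.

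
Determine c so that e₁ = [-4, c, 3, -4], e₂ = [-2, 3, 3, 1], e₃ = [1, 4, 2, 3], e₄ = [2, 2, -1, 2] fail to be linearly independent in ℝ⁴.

Dependence holds iff the 4×4 matrix [e₁ e₂ e₃ e₄] is singular.
Cofactor expansion gives det = 7*c + 30.
Solving 7*c + 30 = 0 yields c = -30/7.

c = -30/7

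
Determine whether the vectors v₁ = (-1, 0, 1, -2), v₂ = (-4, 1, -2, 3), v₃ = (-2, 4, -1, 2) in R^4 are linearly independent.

Row-reduce the matrix whose columns are v₁, v₂, v₃.
The reduction yields 3 nonzero rows, so the rank is 3.
Since rank = 3 (the number of vectors), the set is linearly independent.

linearly independent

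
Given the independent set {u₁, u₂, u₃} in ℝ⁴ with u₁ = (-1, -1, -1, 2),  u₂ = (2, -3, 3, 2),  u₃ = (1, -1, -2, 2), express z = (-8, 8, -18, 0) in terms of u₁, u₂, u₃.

Solve the system with u₁, u₂, u₃ as columns and z as the right-hand side.
Row-reducing the augmented matrix gives the unique coefficients (a₁, a₂, a₃) = (2, -4, 2).

z = 2u₁ - 4u₂ + 2u₃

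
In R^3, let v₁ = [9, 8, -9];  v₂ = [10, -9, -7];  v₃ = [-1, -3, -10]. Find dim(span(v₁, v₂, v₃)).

Apply Gaussian elimination to the matrix whose rows are v₁, v₂, v₃.
The echelon form has 3 nonzero rows, so the rank is 3.

3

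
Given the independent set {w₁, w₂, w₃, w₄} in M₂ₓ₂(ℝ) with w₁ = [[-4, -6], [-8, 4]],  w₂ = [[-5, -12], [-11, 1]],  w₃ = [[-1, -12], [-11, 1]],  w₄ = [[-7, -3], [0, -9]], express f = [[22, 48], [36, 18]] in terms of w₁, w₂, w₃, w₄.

Identify each element with its coordinate vector in ℝ⁴ via {E₁₁, E₁₂, E₂₁, E₂₂}.
Write f = a₁w₁ + … + a₄w₄ and equate components.
Back-substitution yields (a₁, …, a₄) = (1, -2, -2, -2).

f = w₁ - 2w₂ - 2w₃ - 2w₄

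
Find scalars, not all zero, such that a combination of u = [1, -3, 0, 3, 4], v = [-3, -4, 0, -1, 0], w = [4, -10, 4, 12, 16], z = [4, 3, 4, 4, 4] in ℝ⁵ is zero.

Set up α₁u + … + α₄z = 0 and solve the homogeneous system.
The free variable yields coefficients (3, 1, -1, 1) (any nonzero multiple also works).

3u + v - w + z = 0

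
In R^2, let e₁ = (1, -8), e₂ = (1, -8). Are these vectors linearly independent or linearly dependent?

Two of the vectors are equal, giving an immediate dependence.

linearly dependent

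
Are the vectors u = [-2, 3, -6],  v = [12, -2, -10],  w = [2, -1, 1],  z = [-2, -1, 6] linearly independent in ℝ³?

There are 4 vectors in a 3-dimensional space, so they cannot be linearly independent.

linearly dependent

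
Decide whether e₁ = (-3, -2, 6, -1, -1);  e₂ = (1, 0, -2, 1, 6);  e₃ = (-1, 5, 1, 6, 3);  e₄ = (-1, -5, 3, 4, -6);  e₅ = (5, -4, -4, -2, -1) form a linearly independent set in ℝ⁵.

Form the 5×5 matrix with these as columns; its determinant is -4758.
A nonzero determinant means the columns are linearly independent.

linearly independent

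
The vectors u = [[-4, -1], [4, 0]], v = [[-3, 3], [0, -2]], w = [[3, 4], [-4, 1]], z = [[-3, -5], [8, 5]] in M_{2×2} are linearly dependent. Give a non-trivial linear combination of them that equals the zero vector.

Write each element as a vector in ℝ⁴ using {E₁₁, E₁₂, E₂₁, E₂₂}.
Set up α₁u + … + α₄z = 0 and solve the homogeneous system.
A generator of the null space is (3, -2, 1, -1).

3u - 2v + w - z = 0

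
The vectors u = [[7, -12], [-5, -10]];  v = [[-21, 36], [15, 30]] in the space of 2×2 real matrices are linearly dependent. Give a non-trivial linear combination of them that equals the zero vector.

Write each element as a vector in ℝ⁴ using {E₁₁, E₁₂, E₂₁, E₂₂}.
Solve the homogeneous system with u, v as columns by row-reducing the coefficient matrix.
The free variable yields coefficients (3, 1) (any nonzero multiple also works).

3u + v = 0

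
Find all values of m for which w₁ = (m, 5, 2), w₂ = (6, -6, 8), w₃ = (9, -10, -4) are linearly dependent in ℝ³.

The vectors are dependent exactly when the determinant of the matrix with rows w₁, w₂, w₃ vanishes.
The determinant works out to 104*m + 468.
Setting this to zero gives m = -9/2.

m = -9/2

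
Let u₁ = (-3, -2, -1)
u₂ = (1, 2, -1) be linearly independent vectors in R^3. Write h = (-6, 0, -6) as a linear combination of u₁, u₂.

Write h = a₁u₁ + a₂u₂ and equate components.
Back-substitution yields (a₁, a₂) = (3, 3).

h = 3u₁ + 3u₂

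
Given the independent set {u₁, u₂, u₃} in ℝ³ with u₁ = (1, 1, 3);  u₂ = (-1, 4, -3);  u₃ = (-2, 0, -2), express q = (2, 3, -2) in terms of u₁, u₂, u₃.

Solve the system with u₁, u₂, u₃ as columns and q as the right-hand side.
The system has the unique solution (α₁, α₂, α₃) = (-1, 1, -2).

q = -u₁ + u₂ - 2u₃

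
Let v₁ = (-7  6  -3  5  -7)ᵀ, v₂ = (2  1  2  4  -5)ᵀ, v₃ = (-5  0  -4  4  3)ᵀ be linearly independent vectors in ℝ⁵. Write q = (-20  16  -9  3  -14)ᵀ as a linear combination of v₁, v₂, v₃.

q = 3v₁ - 2v₂ - v₃

Write q = α₁v₁ + … + α₃v₃ and equate components.
Back-substitution yields (α₁, α₂, α₃) = (3, -2, -1).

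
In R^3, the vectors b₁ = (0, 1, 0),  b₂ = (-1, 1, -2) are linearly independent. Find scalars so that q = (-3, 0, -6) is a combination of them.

q = -3b₁ + 3b₂

Set up the augmented matrix [b₁ | b₂ | q] and row-reduce.
Back-substitution yields (a₁, a₂) = (-3, 3).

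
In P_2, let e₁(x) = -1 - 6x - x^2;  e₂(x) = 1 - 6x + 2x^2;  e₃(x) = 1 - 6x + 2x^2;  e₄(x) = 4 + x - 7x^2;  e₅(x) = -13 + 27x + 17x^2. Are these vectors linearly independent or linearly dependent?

linearly dependent

Take coordinates with respect to the standard basis {1, x, x^2}.
There are 5 vectors in a 3-dimensional space, so they cannot be linearly independent.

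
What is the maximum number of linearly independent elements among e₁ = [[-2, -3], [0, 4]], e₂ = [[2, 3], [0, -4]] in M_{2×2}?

1

Pass to coordinate vectors with respect to the basis {E₁₁, E₁₂, E₂₁, E₂₂}.
Put the 4×2 matrix [e₁|e₂] into echelon form.
Exactly 1 pivot survives; hence the rank is 1.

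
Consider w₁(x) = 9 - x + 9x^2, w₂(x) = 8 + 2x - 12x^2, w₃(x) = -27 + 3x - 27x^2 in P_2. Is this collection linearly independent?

Take coordinates with respect to the standard basis {1, x, x^2}.
One vector is a scalar multiple of another, so the set is dependent.

linearly dependent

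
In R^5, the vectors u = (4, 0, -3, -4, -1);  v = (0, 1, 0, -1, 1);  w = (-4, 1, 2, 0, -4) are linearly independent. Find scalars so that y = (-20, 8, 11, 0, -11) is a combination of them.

y = -u + 4v + 4w

Since u, v, w are independent, the coefficients expressing y are uniquely determined by a linear system.
The system has the unique solution (c₁, c₂, c₃) = (-1, 4, 4).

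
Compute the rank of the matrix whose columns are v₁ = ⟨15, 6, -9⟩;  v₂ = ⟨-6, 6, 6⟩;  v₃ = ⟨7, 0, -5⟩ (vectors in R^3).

rank 2

Form the matrix with v₁, v₂, v₃ as columns and reduce.
The echelon form has 2 nonzero rows, so the rank is 2.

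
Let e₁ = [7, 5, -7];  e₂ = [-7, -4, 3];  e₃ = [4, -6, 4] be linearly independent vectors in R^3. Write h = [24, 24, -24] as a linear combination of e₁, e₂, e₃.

h = 2e₁ - 2e₂ - e₃

Write h = c₁e₁ + … + c₃e₃ and equate components.
The system has the unique solution (c₁, c₂, c₃) = (2, -2, -1).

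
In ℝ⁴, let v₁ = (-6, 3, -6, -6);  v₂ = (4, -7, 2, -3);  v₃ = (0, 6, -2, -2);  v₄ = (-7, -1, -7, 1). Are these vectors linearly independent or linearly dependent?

Place the vectors as rows of a 4×4 matrix and reduce to echelon form.
The reduction yields 4 nonzero rows, so the rank is 4.
Since rank = 4 (the number of vectors), the set is linearly independent.

linearly independent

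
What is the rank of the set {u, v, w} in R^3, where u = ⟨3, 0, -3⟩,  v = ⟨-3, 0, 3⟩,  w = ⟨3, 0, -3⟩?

Form the matrix with u, v, w as columns and reduce.
The echelon form has 1 nonzero row, so the rank is 1.

rank 1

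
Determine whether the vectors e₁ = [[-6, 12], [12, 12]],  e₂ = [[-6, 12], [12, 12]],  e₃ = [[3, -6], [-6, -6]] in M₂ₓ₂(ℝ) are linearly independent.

Take coordinates with respect to the standard basis {E₁₁, E₁₂, E₂₁, E₂₂}.
Row-reduce the matrix whose columns are e₁, e₂, e₃.
The reduction yields 1 nonzero row, so the rank is 1.
Since rank 1 < 3, the set is linearly dependent.
Indeed e₁ - e₂ = 0.

linearly dependent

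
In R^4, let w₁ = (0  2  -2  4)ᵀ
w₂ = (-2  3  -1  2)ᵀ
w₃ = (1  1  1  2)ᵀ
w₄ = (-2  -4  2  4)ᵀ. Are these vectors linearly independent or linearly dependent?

The matrix [w₁|w₂|w₃|w₄] has determinant 160.
A nonzero determinant means the columns are linearly independent.

linearly independent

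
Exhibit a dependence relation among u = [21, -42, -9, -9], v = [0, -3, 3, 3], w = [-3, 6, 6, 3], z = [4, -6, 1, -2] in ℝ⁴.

u - 2v + 3w - 3z = 0

Set up α₁u + … + α₄z = 0 and solve the homogeneous system.
One solution (up to scaling) is (1, -2, 3, -3).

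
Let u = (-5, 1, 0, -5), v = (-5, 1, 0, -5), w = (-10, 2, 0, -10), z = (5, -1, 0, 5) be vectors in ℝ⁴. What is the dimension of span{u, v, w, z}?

Form the matrix with u, v, w, z as columns and reduce.
The echelon form has 1 nonzero row, so the rank is 1.

dim = 1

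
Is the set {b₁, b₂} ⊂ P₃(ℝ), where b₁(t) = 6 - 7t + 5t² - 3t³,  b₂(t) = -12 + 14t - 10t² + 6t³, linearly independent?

Take coordinates with respect to the standard basis {1, t, …, t³}.
Row-reduce the matrix whose columns are b₁, b₂.
The reduction yields 1 nonzero row, so the rank is 1.
Since rank 1 < 2, the set is linearly dependent.

linearly dependent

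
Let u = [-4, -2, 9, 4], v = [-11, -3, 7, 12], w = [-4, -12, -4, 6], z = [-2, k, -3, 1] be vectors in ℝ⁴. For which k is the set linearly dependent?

The vectors are dependent exactly when the determinant of the matrix with rows u, v, w, z vanishes.
Cofactor expansion gives det = 90*k - 1200.
This vanishes exactly when k = 40/3.

k = 40/3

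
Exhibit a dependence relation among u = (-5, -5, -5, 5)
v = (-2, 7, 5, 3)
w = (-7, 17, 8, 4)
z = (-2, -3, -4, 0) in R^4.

Row-reduce the matrix with u, v, w, z as columns; the null space gives the coefficients.
One solution (up to scaling) is (1, -3, 1, -3).

u - 3v + w - 3z = 0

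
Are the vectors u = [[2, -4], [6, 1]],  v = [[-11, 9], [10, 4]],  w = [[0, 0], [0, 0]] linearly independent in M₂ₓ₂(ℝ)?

Take coordinates with respect to the standard basis {E₁₁, E₁₂, E₂₁, E₂₂}.
One of the vectors is the zero vector, so the set is linearly dependent.

linearly dependent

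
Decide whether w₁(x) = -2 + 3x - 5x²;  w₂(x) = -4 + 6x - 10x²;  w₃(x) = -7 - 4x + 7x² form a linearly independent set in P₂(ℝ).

Take coordinates with respect to the standard basis {1, x, x²}.
Form the 3×3 matrix with these as columns; its determinant is 0.
A zero determinant means the columns are linearly dependent.

linearly dependent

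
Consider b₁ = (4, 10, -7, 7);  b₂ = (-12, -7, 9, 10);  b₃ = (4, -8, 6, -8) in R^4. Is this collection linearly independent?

Place the vectors as rows of a 3×4 matrix and reduce to echelon form.
The reduction yields 3 nonzero rows, so the rank is 3.
Since rank = 3 (the number of vectors), the set is linearly independent.

linearly independent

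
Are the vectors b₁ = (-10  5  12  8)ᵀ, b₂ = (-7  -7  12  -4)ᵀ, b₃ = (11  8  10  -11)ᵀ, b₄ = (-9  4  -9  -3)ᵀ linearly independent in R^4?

linearly independent

Place the vectors as rows of a 4×4 matrix and reduce to echelon form.
The reduction yields 4 nonzero rows, so the rank is 4.
Since rank = 4 (the number of vectors), the set is linearly independent.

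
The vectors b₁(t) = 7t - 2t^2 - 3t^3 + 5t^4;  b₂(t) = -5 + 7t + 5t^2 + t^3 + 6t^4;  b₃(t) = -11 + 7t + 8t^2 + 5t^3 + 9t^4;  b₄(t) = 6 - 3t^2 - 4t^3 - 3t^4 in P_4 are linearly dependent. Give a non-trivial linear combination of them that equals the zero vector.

Pass to coordinate vectors relative to the basis {1, t, …, t^4}.
Solve the homogeneous system with b₁, b₂, b₃, b₄ as columns by row-reducing the coefficient matrix.
One solution (up to scaling) is (0, 1, -1, -1).

b₂ - b₃ - b₄ = 0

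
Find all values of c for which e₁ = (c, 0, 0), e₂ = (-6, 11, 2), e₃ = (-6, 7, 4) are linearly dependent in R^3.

Place the vectors as rows of a 3×3 matrix; dependence ⇔ determinant zero.
Expanding, det = 30*c.
Solving 30*c = 0 yields c = 0.

c = 0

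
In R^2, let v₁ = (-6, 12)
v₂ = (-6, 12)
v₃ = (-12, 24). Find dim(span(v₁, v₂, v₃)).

Row-reduce the 3×2 matrix with these as rows.
There is 1 pivot column, so rank = 1.
(With 3 elements in a 2-dimensional space the rank is at most 2.)

dim = 1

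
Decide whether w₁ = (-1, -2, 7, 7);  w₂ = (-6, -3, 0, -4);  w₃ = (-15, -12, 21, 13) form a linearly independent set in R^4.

linearly dependent

Place the vectors as rows of a 3×4 matrix and reduce to echelon form.
The reduction yields 2 nonzero rows, so the rank is 2.
Since rank 2 < 3, the set is linearly dependent.
Indeed 3w₁ + 2w₂ - w₃ = 0.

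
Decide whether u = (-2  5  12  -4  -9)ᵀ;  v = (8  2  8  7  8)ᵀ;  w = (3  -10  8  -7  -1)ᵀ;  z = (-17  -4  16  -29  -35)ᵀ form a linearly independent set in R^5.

linearly dependent

Row-reduce the matrix whose columns are u, v, w, z.
The reduction yields 3 nonzero rows, so the rank is 3.
Since rank 3 < 4, the set is linearly dependent.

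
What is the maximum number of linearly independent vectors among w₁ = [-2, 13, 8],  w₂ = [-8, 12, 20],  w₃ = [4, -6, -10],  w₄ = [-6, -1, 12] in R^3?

2

Apply Gaussian elimination to the matrix whose rows are w₁, w₂, w₃, w₄.
Reduction leaves 2 leading entries, giving rank 2.
(With 4 elements in a 3-dimensional space the rank is at most 3.)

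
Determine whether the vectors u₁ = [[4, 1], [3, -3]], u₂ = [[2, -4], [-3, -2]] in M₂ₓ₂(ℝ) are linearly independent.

Take coordinates with respect to the standard basis {E₁₁, E₁₂, E₂₁, E₂₂}.
Row-reduce the matrix whose columns are u₁, u₂.
The reduction yields 2 nonzero rows, so the rank is 2.
Since rank = 2 (the number of vectors), the set is linearly independent.

linearly independent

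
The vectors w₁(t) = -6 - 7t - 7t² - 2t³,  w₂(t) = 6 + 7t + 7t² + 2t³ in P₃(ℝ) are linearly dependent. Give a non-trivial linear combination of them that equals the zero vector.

w₁ + w₂ = 0

Take coordinates with respect to {1, t, …, t³}.
Set up α₁w₁ + α₂w₂ = 0 and solve the homogeneous system.
The free variable yields coefficients (1, 1) (any nonzero multiple also works).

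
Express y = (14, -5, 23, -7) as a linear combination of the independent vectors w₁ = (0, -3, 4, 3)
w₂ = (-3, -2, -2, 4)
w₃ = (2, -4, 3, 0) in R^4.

Write y = c₁w₁ + … + c₃w₃ and equate components.
Back-substitution yields (c₁, c₂, c₃) = (3, -4, 1).

y = 3w₁ - 4w₂ + w₃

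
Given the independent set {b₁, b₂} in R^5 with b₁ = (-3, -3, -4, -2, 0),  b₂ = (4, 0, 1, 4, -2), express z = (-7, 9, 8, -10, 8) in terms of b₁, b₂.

z = -3b₁ - 4b₂

Set up the augmented matrix [b₁ | b₂ | z] and row-reduce.
The system has the unique solution (a₁, a₂) = (-3, -4).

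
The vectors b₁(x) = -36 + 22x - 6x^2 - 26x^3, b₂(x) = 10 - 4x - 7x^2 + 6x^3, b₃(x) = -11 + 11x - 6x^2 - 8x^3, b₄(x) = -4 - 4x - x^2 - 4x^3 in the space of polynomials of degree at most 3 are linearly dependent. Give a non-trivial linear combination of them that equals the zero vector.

Pass to coordinate vectors relative to the basis {1, x, …, x^3}.
Row-reduce the matrix with b₁, b₂, b₃, b₄ as columns; the null space gives the coefficients.
One solution (up to scaling) is (1, 1, -2, -1).

b₁ + b₂ - 2b₃ - b₄ = 0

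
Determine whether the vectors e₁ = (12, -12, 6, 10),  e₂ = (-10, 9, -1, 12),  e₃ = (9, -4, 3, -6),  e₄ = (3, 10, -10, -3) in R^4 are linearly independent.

linearly independent

Row-reduce the matrix whose columns are e₁, e₂, e₃, e₄.
The reduction yields 4 nonzero rows, so the rank is 4.
Since rank = 4 (the number of vectors), the set is linearly independent.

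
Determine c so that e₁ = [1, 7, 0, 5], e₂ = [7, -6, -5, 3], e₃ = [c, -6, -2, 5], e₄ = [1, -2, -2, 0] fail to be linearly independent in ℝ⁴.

c = 41/4

The vectors are dependent exactly when the determinant of the matrix with rows e₁, e₂, e₃, e₄ vanishes.
Expanding, det = 52*c - 533.
Solving 52*c - 533 = 0 yields c = 41/4.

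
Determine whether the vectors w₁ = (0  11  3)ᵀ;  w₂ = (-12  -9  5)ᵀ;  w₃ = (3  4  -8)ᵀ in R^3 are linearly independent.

Place the vectors as rows of a 3×3 matrix and reduce to echelon form.
The reduction yields 3 nonzero rows, so the rank is 3.
Since rank = 3 (the number of vectors), the set is linearly independent.

linearly independent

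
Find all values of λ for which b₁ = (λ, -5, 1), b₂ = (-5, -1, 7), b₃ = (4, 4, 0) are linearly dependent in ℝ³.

λ = -39/7

Dependence holds iff the 3×3 matrix [b₁ b₂ b₃] is singular.
The determinant works out to -28*λ - 156.
Solving -28*λ - 156 = 0 yields λ = -39/7.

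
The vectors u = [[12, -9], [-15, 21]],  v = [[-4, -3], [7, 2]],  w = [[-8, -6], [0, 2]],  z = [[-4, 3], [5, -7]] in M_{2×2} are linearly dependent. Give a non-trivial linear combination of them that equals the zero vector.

u + 3z = 0

Write each element as a vector in ℝ⁴ using {E₁₁, E₁₂, E₂₁, E₂₂}.
Write the vectors as columns of a matrix and find a nonzero vector in its null space.
One solution (up to scaling) is (1, 0, 0, 3).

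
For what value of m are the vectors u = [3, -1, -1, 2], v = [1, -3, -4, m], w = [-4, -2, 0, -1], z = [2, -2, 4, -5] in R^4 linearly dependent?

The set is linearly dependent precisely when det[u; v; w; z] = 0.
Cofactor expansion gives det = 286 - 52*m.
Setting this to zero gives m = 11/2.

m = 11/2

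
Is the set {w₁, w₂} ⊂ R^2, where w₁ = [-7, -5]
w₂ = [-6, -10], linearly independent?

The matrix [w₁|w₂] has determinant 40.
A nonzero determinant means the columns are linearly independent.

linearly independent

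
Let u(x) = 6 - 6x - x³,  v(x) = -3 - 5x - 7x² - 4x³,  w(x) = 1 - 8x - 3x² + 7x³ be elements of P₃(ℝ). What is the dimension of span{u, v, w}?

Represent each element by its coordinate vector in ℝ⁴.
Form the matrix with u, v, w as columns and reduce.
There are 3 pivot columns, so rank = 3.

3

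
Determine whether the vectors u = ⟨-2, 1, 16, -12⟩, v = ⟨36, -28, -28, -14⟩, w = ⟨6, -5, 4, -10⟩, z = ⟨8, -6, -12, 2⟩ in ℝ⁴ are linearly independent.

linearly dependent

Place the vectors as rows of a 4×4 matrix and reduce to echelon form.
The reduction yields 2 nonzero rows, so the rank is 2.
Since rank 2 < 4, the set is linearly dependent.
Indeed 3u + v - 5w = 0.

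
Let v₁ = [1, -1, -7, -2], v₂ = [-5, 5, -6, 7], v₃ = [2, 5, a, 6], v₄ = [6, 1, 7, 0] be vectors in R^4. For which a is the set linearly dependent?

The vectors are dependent exactly when the determinant of the matrix with rows v₁, v₂, v₃, v₄ vanishes.
Expanding, det = 21*a - 161.
This vanishes exactly when a = 23/3.

a = 23/3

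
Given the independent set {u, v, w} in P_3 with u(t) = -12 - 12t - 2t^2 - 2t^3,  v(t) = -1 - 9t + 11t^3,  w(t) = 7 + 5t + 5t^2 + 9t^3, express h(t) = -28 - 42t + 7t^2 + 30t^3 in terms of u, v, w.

h = 4u + v + 3w

Identify each element with its coordinate vector in ℝ⁴ via {1, t, …, t^3}.
Write h = a₁u + … + a₃w and equate components.
Back-substitution yields (a₁, a₂, a₃) = (4, 1, 3).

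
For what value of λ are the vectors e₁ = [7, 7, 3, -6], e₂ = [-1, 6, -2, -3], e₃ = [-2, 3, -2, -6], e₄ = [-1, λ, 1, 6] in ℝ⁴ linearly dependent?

λ = -22/3

The vectors are dependent exactly when the determinant of the matrix with rows e₁, e₂, e₃, e₄ vanishes.
Expanding, det = 54*λ + 396.
This vanishes exactly when λ = -22/3.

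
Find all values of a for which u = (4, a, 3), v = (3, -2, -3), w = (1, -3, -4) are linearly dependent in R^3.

a = 25/9

Dependence holds iff the 3×3 matrix [u v w] is singular.
Expanding, det = 9*a - 25.
Setting this to zero gives a = 25/9.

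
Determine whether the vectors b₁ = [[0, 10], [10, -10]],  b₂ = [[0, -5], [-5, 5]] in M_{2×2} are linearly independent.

linearly dependent

Write each element as a coordinate vector in ℝ⁴ using {E₁₁, E₁₂, E₂₁, E₂₂}.
One vector is a scalar multiple of another, so the set is dependent.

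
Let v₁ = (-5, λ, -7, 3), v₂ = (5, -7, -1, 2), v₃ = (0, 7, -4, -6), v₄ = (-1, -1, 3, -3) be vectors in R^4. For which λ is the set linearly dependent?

λ = 59/4

Place the vectors as rows of a 4×4 matrix; dependence ⇔ determinant zero.
Expanding, det = 2006 - 136*λ.
Solving 2006 - 136*λ = 0 yields λ = 59/4.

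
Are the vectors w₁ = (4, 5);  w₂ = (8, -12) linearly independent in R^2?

Row-reduce the matrix whose columns are w₁, w₂.
The reduction yields 2 nonzero rows, so the rank is 2.
Since rank = 2 (the number of vectors), the set is linearly independent.

linearly independent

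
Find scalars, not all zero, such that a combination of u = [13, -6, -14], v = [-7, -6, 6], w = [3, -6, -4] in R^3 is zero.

Set up α₁u + … + α₃w = 0 and solve the homogeneous system.
One solution (up to scaling) is (1, 1, -2).

u + v - 2w = 0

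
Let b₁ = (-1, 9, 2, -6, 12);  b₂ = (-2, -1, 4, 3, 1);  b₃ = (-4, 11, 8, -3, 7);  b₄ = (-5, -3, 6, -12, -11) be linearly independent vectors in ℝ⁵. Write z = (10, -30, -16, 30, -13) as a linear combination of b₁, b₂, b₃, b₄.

z = -b₁ + 2b₂ - 2b₃ - b₄

Solve the system with b₁, b₂, b₃, b₄ as columns and z as the right-hand side.
Row-reducing the augmented matrix gives the unique coefficients (a₁, …, a₄) = (-1, 2, -2, -1).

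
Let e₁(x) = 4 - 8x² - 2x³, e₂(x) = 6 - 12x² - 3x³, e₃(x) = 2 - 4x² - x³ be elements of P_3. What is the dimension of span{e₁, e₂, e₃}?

dim = 1

Represent each element by its coordinate vector in ℝ⁴.
Row-reduce the 3×4 matrix with these as rows.
Exactly 1 pivot survives; hence the rank is 1.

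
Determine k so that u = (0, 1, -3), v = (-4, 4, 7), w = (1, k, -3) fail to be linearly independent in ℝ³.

k = -7/12

The vectors are dependent exactly when the determinant of the matrix with rows u, v, w vanishes.
Expanding, det = 12*k + 7.
Setting this to zero gives k = -7/12.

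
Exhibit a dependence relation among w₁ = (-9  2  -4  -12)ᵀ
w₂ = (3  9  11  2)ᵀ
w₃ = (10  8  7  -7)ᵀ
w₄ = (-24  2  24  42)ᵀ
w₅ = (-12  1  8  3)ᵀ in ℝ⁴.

w₁ - 3w₂ + 3w₃ + w₄ - w₅ = 0

Set up α₁w₁ + … + α₅w₅ = 0 and solve the homogeneous system.
The free variable yields coefficients (1, -3, 3, 1, -1) (any nonzero multiple also works).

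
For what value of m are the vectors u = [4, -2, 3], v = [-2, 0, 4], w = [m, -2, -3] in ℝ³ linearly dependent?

m = 7

The set is linearly dependent precisely when det[u; v; w] = 0.
Expanding, det = 56 - 8*m.
Setting this to zero gives m = 7.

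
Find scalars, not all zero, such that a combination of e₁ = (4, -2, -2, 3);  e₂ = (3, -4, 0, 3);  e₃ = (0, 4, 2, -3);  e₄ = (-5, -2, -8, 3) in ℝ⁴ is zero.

Solve the homogeneous system with e₁, e₂, e₃, e₄ as columns by row-reducing the coefficient matrix.
A generator of the null space is (1, -3, -3, -1).

e₁ - 3e₂ - 3e₃ - e₄ = 0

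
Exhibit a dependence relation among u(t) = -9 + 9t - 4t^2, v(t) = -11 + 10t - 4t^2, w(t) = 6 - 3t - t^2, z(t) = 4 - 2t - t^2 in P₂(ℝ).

u - v - w + z = 0

Pass to coordinate vectors relative to the basis {1, t, t^2}.
Solve the homogeneous system with u, v, w, z as columns by row-reducing the coefficient matrix.
One solution (up to scaling) is (1, -1, -1, 1).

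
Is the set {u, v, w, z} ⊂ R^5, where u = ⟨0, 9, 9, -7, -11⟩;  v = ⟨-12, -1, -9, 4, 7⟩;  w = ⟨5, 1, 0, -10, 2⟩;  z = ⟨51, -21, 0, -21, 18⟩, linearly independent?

linearly dependent

Place the vectors as rows of a 4×5 matrix and reduce to echelon form.
The reduction yields 3 nonzero rows, so the rank is 3.
Since rank 3 < 4, the set is linearly dependent.
Indeed 3u + 3v - 3w + z = 0.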